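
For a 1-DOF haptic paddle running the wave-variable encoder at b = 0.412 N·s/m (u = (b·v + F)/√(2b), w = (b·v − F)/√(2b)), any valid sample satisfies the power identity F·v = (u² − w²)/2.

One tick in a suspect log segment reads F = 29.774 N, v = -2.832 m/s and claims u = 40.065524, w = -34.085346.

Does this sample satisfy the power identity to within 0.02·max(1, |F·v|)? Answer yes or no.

F·v = 29.774×(-2.832) = -84.319968 W.
(u² − w²)/2 = (1605.246213 − 1161.810812)/2 = 221.717701 W.
|Δ| = 306.037669;  2% of max(1, |F·v|) = 1.686399.

no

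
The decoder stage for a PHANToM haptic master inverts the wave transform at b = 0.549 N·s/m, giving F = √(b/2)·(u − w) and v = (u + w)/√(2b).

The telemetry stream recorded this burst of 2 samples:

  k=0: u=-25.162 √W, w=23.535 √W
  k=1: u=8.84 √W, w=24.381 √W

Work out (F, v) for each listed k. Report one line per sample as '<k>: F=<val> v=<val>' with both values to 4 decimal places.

0: F=-25.5137 v=-1.5527
1: F=-8.1424 v=31.7038

k=0: u−w=-48.6970, u+w=-1.6270; √(b/2)=0.5239, √(2b)=1.0479; F=0.5239×(-48.697)=-25.5137, v=-1.6270/1.0479=-1.5527
k=1: u−w=-15.5410, u+w=33.2210; √(b/2)=0.5239, √(2b)=1.0479; F=0.5239×(-15.541)=-8.1424, v=33.2210/1.0479=31.7038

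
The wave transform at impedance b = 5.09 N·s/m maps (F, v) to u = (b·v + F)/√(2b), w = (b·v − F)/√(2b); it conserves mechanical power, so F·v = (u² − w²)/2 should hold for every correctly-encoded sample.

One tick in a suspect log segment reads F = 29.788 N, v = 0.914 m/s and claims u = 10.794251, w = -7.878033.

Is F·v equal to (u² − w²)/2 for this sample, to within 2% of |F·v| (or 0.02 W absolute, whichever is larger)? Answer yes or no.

F·v = 29.788×0.914 = 27.226232 W.
(u² − w²)/2 = (116.515855 − 62.063404)/2 = 27.226225 W.
|Δ| = 0.000007;  2% of max(1, |F·v|) = 0.544525.

yes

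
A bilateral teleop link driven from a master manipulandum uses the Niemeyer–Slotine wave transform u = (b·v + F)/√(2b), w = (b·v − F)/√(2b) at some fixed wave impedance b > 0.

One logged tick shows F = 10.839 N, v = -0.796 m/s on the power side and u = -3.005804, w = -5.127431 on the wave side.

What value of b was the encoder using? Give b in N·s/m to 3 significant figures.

b = 52.2 N·s/m

u + w = -8.133235;  u + w = √(2b)·v, so √(2b) = -8.133235/(-0.796) = 10.217632.
b = (√(2b))²/2 = 104.400002/2 = 52.200001.
(Check via u − w = 2F/√(2b): u − w = 2.121627, 2F/√(2b) = 2.121627.)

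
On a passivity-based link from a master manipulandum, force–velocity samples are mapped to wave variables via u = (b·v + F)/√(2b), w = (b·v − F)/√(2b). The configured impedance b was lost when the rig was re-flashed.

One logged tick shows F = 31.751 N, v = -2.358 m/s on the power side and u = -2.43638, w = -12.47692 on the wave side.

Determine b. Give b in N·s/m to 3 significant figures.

b = 20 N·s/m

u + w = -14.91330;  u + w = √(2b)·v, so √(2b) = -14.91330/(-2.358) = 6.32455.
b = (√(2b))²/2 = 39.99999/2 = 20.00000.
(Check via u − w = 2F/√(2b): u − w = 10.04054, 2F/√(2b) = 10.04055.)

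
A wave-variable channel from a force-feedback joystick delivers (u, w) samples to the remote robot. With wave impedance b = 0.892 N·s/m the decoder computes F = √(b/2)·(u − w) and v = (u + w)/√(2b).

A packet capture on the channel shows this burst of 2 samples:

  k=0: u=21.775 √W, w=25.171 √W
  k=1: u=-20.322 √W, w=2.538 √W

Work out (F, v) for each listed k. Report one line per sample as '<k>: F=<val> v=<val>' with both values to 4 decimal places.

0: F=-2.2680 v=35.1480
1: F=-15.2666 v=-13.3147

k=0: u−w=-3.3960, u+w=46.9460; √(b/2)=0.6678, √(2b)=1.3357; F=0.6678×(-3.396)=-2.2680, v=46.9460/1.3357=35.1480
k=1: u−w=-22.8600, u+w=-17.7840; √(b/2)=0.6678, √(2b)=1.3357; F=0.6678×(-22.86)=-15.2666, v=-17.7840/1.3357=-13.3147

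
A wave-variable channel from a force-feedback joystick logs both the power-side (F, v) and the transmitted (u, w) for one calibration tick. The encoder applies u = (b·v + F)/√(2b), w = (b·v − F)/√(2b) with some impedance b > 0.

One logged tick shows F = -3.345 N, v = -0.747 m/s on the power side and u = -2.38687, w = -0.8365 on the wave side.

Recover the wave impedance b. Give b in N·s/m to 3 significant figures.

u + w = -3.22337;  u + w = √(2b)·v, so √(2b) = -3.22337/(-0.747) = 4.31509.
b = (√(2b))²/2 = 18.61998/2 = 9.30999.
(Check via u − w = 2F/√(2b): u − w = -1.55037, 2F/√(2b) = -1.55037.)

b = 9.31 N·s/m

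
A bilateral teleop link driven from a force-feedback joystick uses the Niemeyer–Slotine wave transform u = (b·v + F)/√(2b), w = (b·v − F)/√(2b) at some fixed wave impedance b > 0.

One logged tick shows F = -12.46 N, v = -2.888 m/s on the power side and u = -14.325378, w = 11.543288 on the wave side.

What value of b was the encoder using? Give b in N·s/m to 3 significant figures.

b = 0.464 N·s/m

u + w = -2.782090;  u + w = √(2b)·v, so √(2b) = -2.782090/(-2.888) = 0.963328.
b = (√(2b))²/2 = 0.928000/2 = 0.464000.
(Check via u − w = 2F/√(2b): u − w = -25.868666, 2F/√(2b) = -25.868667.)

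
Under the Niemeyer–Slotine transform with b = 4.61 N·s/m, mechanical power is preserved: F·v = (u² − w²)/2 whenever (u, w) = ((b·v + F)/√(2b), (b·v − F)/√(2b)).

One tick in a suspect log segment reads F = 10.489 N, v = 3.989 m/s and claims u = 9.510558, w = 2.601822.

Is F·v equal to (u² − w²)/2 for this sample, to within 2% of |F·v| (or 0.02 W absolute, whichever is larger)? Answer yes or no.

yes

F·v = 10.489×3.989 = 41.840621 W.
(u² − w²)/2 = (90.450713 − 6.769478)/2 = 41.840618 W.
|Δ| = 0.000003;  2% of max(1, |F·v|) = 0.836812.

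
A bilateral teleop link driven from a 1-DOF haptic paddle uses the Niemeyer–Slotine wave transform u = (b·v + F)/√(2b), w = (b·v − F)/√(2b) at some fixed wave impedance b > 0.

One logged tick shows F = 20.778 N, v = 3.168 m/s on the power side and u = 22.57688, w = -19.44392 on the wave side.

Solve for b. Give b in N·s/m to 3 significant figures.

u + w = 3.13296;  u + w = √(2b)·v, so √(2b) = 3.13296/3.168 = 0.98894.
b = (√(2b))²/2 = 0.97800/2 = 0.48900.
(Check via u − w = 2F/√(2b): u − w = 42.02080, 2F/√(2b) = 42.02078.)

b = 0.489 N·s/m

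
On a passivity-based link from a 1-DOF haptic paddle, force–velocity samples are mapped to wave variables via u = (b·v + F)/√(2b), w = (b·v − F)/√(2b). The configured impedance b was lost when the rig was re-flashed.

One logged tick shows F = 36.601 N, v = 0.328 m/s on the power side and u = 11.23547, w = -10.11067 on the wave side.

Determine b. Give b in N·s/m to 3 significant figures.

u + w = 1.1248;  u + w = √(2b)·v, so √(2b) = 1.1248/0.328 = 3.4293.
b = (√(2b))²/2 = 11.7599/2 = 5.8799.
(Check via u − w = 2F/√(2b): u − w = 21.3461, 2F/√(2b) = 21.3462.)

b = 5.88 N·s/m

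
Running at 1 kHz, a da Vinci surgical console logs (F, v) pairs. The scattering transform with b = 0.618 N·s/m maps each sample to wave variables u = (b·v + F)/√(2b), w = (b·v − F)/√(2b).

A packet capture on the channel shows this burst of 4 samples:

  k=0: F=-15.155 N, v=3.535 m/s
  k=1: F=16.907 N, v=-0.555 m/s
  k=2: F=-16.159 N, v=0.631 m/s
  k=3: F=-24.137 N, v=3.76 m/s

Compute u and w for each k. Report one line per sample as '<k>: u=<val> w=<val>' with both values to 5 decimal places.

0: u=-11.66657 w=15.59662
1: u=14.89897 w=-15.51599
2: u=-14.18391 w=14.88543
3: u=-19.62061 w=23.80081

k=0: b·v=0.618×3.535=2.18463; √(2b)=1.11176; u=(2.18463+(-15.155))/1.11176=-11.66657, w=(2.18463−(-15.155))/1.11176=15.59662
k=1: b·v=0.618×(-0.555)=-0.34299; √(2b)=1.11176; u=(-0.34299+16.907)/1.11176=14.89897, w=(-0.34299−16.907)/1.11176=-15.51599
k=2: b·v=0.618×0.631=0.38996; √(2b)=1.11176; u=(0.38996+(-16.159))/1.11176=-14.18391, w=(0.38996−(-16.159))/1.11176=14.88543
k=3: b·v=0.618×3.76=2.32368; √(2b)=1.11176; u=(2.32368+(-24.137))/1.11176=-19.62061, w=(2.32368−(-24.137))/1.11176=23.80081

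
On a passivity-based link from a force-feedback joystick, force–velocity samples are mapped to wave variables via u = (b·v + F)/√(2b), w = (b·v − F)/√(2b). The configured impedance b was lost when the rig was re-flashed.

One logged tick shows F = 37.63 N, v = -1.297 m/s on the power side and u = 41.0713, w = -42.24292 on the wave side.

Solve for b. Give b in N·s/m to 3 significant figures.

b = 0.408 N·s/m

u + w = -1.1716;  u + w = √(2b)·v, so √(2b) = -1.1716/(-1.297) = 0.9033.
b = (√(2b))²/2 = 0.8160/2 = 0.4080.
(Check via u − w = 2F/√(2b): u − w = 83.3142, 2F/√(2b) = 83.3139.)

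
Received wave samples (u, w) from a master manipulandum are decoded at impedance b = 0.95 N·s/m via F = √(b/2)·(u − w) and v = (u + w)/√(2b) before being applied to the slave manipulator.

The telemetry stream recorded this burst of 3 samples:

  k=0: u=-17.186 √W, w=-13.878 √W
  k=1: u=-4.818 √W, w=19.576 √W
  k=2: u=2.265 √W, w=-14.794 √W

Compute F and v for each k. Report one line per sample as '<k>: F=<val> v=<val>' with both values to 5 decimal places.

0: F=-2.27988 v=-22.53619
1: F=-16.81240 v=10.70658
2: F=11.75710 v=-9.08949

k=0: u−w=-3.30800, u+w=-31.06400; √(b/2)=0.68920, √(2b)=1.37840; F=0.68920×(-3.308)=-2.27988, v=-31.06400/1.37840=-22.53619
k=1: u−w=-24.39400, u+w=14.75800; √(b/2)=0.68920, √(2b)=1.37840; F=0.68920×(-24.394)=-16.81240, v=14.75800/1.37840=10.70658
k=2: u−w=17.05900, u+w=-12.52900; √(b/2)=0.68920, √(2b)=1.37840; F=0.68920×17.059=11.75710, v=-12.52900/1.37840=-9.08949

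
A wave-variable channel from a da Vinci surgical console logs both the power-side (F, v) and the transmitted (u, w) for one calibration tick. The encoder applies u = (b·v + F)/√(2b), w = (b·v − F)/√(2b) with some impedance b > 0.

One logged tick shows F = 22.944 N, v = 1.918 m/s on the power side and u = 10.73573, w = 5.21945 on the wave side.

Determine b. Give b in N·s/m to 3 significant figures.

u + w = 15.9552;  u + w = √(2b)·v, so √(2b) = 15.9552/1.918 = 8.3187.
b = (√(2b))²/2 = 69.2000/2 = 34.6000.
(Check via u − w = 2F/√(2b): u − w = 5.5163, 2F/√(2b) = 5.5163.)

b = 34.6 N·s/m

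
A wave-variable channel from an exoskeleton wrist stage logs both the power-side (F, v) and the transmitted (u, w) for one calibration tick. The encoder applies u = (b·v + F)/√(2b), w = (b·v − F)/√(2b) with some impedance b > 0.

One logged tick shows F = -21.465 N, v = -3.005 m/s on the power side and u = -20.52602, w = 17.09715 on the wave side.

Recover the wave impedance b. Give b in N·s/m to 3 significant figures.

u + w = -3.42887;  u + w = √(2b)·v, so √(2b) = -3.42887/(-3.005) = 1.14105.
b = (√(2b))²/2 = 1.30201/2 = 0.65100.
(Check via u − w = 2F/√(2b): u − w = -37.62317, 2F/√(2b) = -37.62308.)

b = 0.651 N·s/m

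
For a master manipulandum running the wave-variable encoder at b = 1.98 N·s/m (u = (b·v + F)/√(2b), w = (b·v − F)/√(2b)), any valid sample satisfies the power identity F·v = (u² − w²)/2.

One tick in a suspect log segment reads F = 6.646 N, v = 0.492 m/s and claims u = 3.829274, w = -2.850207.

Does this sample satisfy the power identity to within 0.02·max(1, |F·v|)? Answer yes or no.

yes

F·v = 6.646×0.492 = 3.269832 W.
(u² − w²)/2 = (14.663339 − 8.123680)/2 = 3.269830 W.
|Δ| = 0.000002;  2% of max(1, |F·v|) = 0.065397.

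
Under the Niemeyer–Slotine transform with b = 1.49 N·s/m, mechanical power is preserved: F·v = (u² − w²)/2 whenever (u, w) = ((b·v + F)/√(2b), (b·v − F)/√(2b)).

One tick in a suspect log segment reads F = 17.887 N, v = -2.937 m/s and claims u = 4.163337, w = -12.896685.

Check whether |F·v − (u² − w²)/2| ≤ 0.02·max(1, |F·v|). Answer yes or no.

no

F·v = 17.887×(-2.937) = -52.534119 W.
(u² − w²)/2 = (17.333375 − 166.324484)/2 = -74.495555 W.
|Δ| = 21.961436;  2% of max(1, |F·v|) = 1.050682.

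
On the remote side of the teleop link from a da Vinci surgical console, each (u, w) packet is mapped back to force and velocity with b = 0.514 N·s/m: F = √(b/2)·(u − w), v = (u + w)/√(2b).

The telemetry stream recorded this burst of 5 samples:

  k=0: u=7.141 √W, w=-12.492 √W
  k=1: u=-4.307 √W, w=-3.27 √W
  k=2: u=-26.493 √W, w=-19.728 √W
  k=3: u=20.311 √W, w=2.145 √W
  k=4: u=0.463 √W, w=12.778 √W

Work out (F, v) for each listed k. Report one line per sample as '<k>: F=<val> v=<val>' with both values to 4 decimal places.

0: F=9.9530 v=-5.2776
1: F=-0.5257 v=-7.4731
2: F=-3.4295 v=-45.5872
3: F=9.2093 v=22.1481
4: F=-6.2431 v=13.0594

k=0: u−w=19.6330, u+w=-5.3510; √(b/2)=0.5070, √(2b)=1.0139; F=0.5070×19.633=9.9530, v=-5.3510/1.0139=-5.2776
k=1: u−w=-1.0370, u+w=-7.5770; √(b/2)=0.5070, √(2b)=1.0139; F=0.5070×(-1.037)=-0.5257, v=-7.5770/1.0139=-7.4731
k=2: u−w=-6.7650, u+w=-46.2210; √(b/2)=0.5070, √(2b)=1.0139; F=0.5070×(-6.765)=-3.4295, v=-46.2210/1.0139=-45.5872
k=3: u−w=18.1660, u+w=22.4560; √(b/2)=0.5070, √(2b)=1.0139; F=0.5070×18.166=9.2093, v=22.4560/1.0139=22.1481
k=4: u−w=-12.3150, u+w=13.2410; √(b/2)=0.5070, √(2b)=1.0139; F=0.5070×(-12.315)=-6.2431, v=13.2410/1.0139=13.0594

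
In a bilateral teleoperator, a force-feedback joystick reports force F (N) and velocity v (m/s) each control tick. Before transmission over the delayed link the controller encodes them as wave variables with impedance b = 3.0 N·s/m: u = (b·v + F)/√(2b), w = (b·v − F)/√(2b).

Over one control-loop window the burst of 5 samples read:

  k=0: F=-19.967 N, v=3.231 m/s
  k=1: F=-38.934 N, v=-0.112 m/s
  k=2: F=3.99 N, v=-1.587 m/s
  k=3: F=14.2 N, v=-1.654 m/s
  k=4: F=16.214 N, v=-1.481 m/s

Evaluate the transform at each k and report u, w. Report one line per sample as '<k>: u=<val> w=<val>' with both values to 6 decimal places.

k=0: b·v=3.0×3.231=9.693000; √(2b)=2.449490; u=(9.693000+(-19.967))/2.449490=-4.194343, w=(9.693000−(-19.967))/2.449490=12.108644
k=1: b·v=3.0×(-0.112)=-0.336000; √(2b)=2.449490; u=(-0.336000+(-38.934))/2.449490=-16.031910, w=(-0.336000−(-38.934))/2.449490=15.757568
k=2: b·v=3.0×(-1.587)=-4.761000; √(2b)=2.449490; u=(-4.761000+3.99)/2.449490=-0.314759, w=(-4.761000−3.99)/2.449490=-3.572581
k=3: b·v=3.0×(-1.654)=-4.962000; √(2b)=2.449490; u=(-4.962000+14.2)/2.449490=3.771398, w=(-4.962000−14.2)/2.449490=-7.822854
k=4: b·v=3.0×(-1.481)=-4.443000; √(2b)=2.449490; u=(-4.443000+16.214)/2.449490=4.805491, w=(-4.443000−16.214)/2.449490=-8.433185

0: u=-4.194343 w=12.108644
1: u=-16.031910 w=15.757568
2: u=-0.314759 w=-3.572581
3: u=3.771398 w=-7.822854
4: u=4.805491 w=-8.433185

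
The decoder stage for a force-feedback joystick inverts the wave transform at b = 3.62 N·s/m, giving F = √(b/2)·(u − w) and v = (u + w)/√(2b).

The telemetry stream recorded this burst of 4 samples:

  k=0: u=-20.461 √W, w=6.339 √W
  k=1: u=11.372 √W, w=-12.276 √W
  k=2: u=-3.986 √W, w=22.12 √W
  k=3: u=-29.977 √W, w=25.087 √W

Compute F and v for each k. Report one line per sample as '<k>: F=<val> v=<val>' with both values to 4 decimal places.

0: F=-36.0557 v=-5.2484
1: F=31.8151 v=-0.3360
2: F=-35.1220 v=6.7394
3: F=-74.0810 v=-1.8174

k=0: u−w=-26.8000, u+w=-14.1220; √(b/2)=1.3454, √(2b)=2.6907; F=1.3454×(-26.8)=-36.0557, v=-14.1220/2.6907=-5.2484
k=1: u−w=23.6480, u+w=-0.9040; √(b/2)=1.3454, √(2b)=2.6907; F=1.3454×23.648=31.8151, v=-0.9040/2.6907=-0.3360
k=2: u−w=-26.1060, u+w=18.1340; √(b/2)=1.3454, √(2b)=2.6907; F=1.3454×(-26.106)=-35.1220, v=18.1340/2.6907=6.7394
k=3: u−w=-55.0640, u+w=-4.8900; √(b/2)=1.3454, √(2b)=2.6907; F=1.3454×(-55.064)=-74.0810, v=-4.8900/2.6907=-1.8174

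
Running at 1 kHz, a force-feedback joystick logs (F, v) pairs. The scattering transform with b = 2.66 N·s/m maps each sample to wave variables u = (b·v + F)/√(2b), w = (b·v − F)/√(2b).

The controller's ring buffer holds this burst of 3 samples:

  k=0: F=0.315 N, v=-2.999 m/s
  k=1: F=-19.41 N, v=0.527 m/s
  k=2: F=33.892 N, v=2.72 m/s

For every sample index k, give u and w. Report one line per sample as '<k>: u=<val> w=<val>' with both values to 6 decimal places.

0: u=-3.322046 w=-3.595185
1: u=-7.807536 w=9.023068
2: u=17.830903 w=-11.557189

k=0: b·v=2.66×(-2.999)=-7.977340; √(2b)=2.306513; u=(-7.977340+0.315)/2.306513=-3.322046, w=(-7.977340−0.315)/2.306513=-3.595185
k=1: b·v=2.66×0.527=1.401820; √(2b)=2.306513; u=(1.401820+(-19.41))/2.306513=-7.807536, w=(1.401820−(-19.41))/2.306513=9.023068
k=2: b·v=2.66×2.72=7.235200; √(2b)=2.306513; u=(7.235200+33.892)/2.306513=17.830903, w=(7.235200−33.892)/2.306513=-11.557189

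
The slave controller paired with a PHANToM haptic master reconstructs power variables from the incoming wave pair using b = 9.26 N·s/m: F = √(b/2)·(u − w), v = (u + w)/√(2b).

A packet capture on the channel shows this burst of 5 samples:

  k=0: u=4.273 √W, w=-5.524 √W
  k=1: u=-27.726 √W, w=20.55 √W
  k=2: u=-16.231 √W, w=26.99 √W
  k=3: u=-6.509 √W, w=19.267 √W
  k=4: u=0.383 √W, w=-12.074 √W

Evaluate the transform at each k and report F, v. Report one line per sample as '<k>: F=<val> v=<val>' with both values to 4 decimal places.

0: F=21.0806 v=-0.2907
1: F=-103.8776 v=-1.6675
2: F=-93.0005 v=2.5001
3: F=-55.4633 v=2.9646
4: F=26.8043 v=-2.7166

k=0: u−w=9.7970, u+w=-1.2510; √(b/2)=2.1517, √(2b)=4.3035; F=2.1517×9.797=21.0806, v=-1.2510/4.3035=-0.2907
k=1: u−w=-48.2760, u+w=-7.1760; √(b/2)=2.1517, √(2b)=4.3035; F=2.1517×(-48.276)=-103.8776, v=-7.1760/4.3035=-1.6675
k=2: u−w=-43.2210, u+w=10.7590; √(b/2)=2.1517, √(2b)=4.3035; F=2.1517×(-43.221)=-93.0005, v=10.7590/4.3035=2.5001
k=3: u−w=-25.7760, u+w=12.7580; √(b/2)=2.1517, √(2b)=4.3035; F=2.1517×(-25.776)=-55.4633, v=12.7580/4.3035=2.9646
k=4: u−w=12.4570, u+w=-11.6910; √(b/2)=2.1517, √(2b)=4.3035; F=2.1517×12.457=26.8043, v=-11.6910/4.3035=-2.7166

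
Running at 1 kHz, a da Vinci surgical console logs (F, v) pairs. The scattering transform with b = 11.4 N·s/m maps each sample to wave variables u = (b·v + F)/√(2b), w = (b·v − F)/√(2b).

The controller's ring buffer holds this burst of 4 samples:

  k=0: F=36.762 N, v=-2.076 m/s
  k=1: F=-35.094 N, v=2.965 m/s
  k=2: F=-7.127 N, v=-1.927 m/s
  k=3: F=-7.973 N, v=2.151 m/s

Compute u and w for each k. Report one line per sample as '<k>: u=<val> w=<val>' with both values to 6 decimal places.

k=0: b·v=11.4×(-2.076)=-23.666400; √(2b)=4.774935; u=(-23.666400+36.762)/4.774935=2.742572, w=(-23.666400−36.762)/4.774935=-12.655336
k=1: b·v=11.4×2.965=33.801000; √(2b)=4.774935; u=(33.801000+(-35.094))/4.774935=-0.270789, w=(33.801000−(-35.094))/4.774935=14.428470
k=2: b·v=11.4×(-1.927)=-21.967800; √(2b)=4.774935; u=(-21.967800+(-7.127))/4.774935=-6.093235, w=(-21.967800−(-7.127))/4.774935=-3.108064
k=3: b·v=11.4×2.151=24.521400; √(2b)=4.774935; u=(24.521400+(-7.973))/4.774935=3.465681, w=(24.521400−(-7.973))/4.774935=6.805203

0: u=2.742572 w=-12.655336
1: u=-0.270789 w=14.428470
2: u=-6.093235 w=-3.108064
3: u=3.465681 w=6.805203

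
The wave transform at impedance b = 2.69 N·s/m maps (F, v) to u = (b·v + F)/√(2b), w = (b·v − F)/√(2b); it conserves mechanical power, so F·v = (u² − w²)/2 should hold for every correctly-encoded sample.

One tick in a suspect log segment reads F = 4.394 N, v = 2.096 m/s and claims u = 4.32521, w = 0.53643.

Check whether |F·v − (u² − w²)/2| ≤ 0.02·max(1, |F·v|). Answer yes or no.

F·v = 4.394×2.096 = 9.20982 W.
(u² − w²)/2 = (18.70744 − 0.28776)/2 = 9.20984 W.
|Δ| = 0.00002;  2% of max(1, |F·v|) = 0.18420.

yes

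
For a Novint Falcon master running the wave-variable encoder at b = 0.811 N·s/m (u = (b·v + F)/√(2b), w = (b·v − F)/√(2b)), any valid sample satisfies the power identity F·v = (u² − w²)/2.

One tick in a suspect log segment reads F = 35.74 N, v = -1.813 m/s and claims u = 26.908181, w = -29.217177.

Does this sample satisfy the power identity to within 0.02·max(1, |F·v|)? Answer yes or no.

yes

F·v = 35.74×(-1.813) = -64.796620 W.
(u² − w²)/2 = (724.050205 − 853.643432)/2 = -64.796614 W.
|Δ| = 0.000006;  2% of max(1, |F·v|) = 1.295932.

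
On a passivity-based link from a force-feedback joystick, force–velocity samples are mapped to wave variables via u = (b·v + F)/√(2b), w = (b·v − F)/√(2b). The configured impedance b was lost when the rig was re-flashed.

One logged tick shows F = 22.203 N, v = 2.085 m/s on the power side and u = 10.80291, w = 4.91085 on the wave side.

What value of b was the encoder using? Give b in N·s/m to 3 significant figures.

b = 28.4 N·s/m

u + w = 15.71376;  u + w = √(2b)·v, so √(2b) = 15.71376/2.085 = 7.53658.
b = (√(2b))²/2 = 56.79997/2 = 28.39999.
(Check via u − w = 2F/√(2b): u − w = 5.89206, 2F/√(2b) = 5.89207.)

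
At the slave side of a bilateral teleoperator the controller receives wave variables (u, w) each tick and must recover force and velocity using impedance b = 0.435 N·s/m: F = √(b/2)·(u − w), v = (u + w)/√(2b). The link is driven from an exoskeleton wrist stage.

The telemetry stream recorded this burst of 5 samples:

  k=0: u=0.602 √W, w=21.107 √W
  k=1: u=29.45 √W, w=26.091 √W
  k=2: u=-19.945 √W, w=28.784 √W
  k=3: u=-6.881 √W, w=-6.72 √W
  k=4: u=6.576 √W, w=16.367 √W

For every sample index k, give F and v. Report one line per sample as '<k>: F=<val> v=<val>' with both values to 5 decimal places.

0: F=-9.56290 v=23.27449
1: F=1.56653 v=59.54620
2: F=-22.72569 v=9.47640
3: F=-0.07509 v=-14.58180
4: F=-4.56622 v=24.59748

k=0: u−w=-20.50500, u+w=21.70900; √(b/2)=0.46637, √(2b)=0.93274; F=0.46637×(-20.505)=-9.56290, v=21.70900/0.93274=23.27449
k=1: u−w=3.35900, u+w=55.54100; √(b/2)=0.46637, √(2b)=0.93274; F=0.46637×3.359=1.56653, v=55.54100/0.93274=59.54620
k=2: u−w=-48.72900, u+w=8.83900; √(b/2)=0.46637, √(2b)=0.93274; F=0.46637×(-48.729)=-22.72569, v=8.83900/0.93274=9.47640
k=3: u−w=-0.16100, u+w=-13.60100; √(b/2)=0.46637, √(2b)=0.93274; F=0.46637×(-0.161)=-0.07509, v=-13.60100/0.93274=-14.58180
k=4: u−w=-9.79100, u+w=22.94300; √(b/2)=0.46637, √(2b)=0.93274; F=0.46637×(-9.791)=-4.56622, v=22.94300/0.93274=24.59748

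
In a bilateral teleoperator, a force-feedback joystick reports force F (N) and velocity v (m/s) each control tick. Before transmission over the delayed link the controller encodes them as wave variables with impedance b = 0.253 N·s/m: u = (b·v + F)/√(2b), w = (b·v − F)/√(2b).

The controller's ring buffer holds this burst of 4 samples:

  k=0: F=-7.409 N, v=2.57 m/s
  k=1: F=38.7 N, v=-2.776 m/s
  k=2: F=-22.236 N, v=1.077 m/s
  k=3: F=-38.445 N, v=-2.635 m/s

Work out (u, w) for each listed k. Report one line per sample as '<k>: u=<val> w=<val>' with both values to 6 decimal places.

0: u=-9.501533 w=11.329669
1: u=53.417275 w=-55.391946
2: u=-30.876401 w=31.642510
3: u=-54.983317 w=53.108944

k=0: b·v=0.253×2.57=0.650210; √(2b)=0.711337; u=(0.650210+(-7.409))/0.711337=-9.501533, w=(0.650210−(-7.409))/0.711337=11.329669
k=1: b·v=0.253×(-2.776)=-0.702328; √(2b)=0.711337; u=(-0.702328+38.7)/0.711337=53.417275, w=(-0.702328−38.7)/0.711337=-55.391946
k=2: b·v=0.253×1.077=0.272481; √(2b)=0.711337; u=(0.272481+(-22.236))/0.711337=-30.876401, w=(0.272481−(-22.236))/0.711337=31.642510
k=3: b·v=0.253×(-2.635)=-0.666655; √(2b)=0.711337; u=(-0.666655+(-38.445))/0.711337=-54.983317, w=(-0.666655−(-38.445))/0.711337=53.108944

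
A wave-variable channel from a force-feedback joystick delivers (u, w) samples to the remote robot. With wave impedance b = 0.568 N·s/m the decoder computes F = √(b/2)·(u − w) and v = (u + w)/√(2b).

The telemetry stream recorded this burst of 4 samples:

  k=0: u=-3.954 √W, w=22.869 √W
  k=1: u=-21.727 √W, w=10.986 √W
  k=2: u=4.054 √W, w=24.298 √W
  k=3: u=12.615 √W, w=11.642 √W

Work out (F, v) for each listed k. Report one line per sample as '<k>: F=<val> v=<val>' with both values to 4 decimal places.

k=0: u−w=-26.8230, u+w=18.9150; √(b/2)=0.5329, √(2b)=1.0658; F=0.5329×(-26.823)=-14.2944, v=18.9150/1.0658=17.7467
k=1: u−w=-32.7130, u+w=-10.7410; √(b/2)=0.5329, √(2b)=1.0658; F=0.5329×(-32.713)=-17.4333, v=-10.7410/1.0658=-10.0776
k=2: u−w=-20.2440, u+w=28.3520; √(b/2)=0.5329, √(2b)=1.0658; F=0.5329×(-20.244)=-10.7884, v=28.3520/1.0658=26.6008
k=3: u−w=0.9730, u+w=24.2570; √(b/2)=0.5329, √(2b)=1.0658; F=0.5329×0.973=0.5185, v=24.2570/1.0658=22.7587

0: F=-14.2944 v=17.7467
1: F=-17.4333 v=-10.0776
2: F=-10.7884 v=26.6008
3: F=0.5185 v=22.7587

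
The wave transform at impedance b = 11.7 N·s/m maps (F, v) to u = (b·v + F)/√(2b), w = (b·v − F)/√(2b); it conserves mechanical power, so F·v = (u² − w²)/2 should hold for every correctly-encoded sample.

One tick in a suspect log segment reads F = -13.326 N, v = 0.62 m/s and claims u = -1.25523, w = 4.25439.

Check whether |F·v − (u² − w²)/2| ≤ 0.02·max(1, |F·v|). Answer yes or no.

yes

F·v = (-13.326)×0.62 = -8.26212 W.
(u² − w²)/2 = (1.57560 − 18.09983)/2 = -8.26212 W.
|Δ| = 0.00000;  2% of max(1, |F·v|) = 0.16524.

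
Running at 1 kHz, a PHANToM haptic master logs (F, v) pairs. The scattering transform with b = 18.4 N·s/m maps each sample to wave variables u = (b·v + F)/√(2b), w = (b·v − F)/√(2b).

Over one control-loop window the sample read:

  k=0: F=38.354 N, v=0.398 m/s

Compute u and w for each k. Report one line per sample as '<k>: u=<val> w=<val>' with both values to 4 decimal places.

0: u=7.5297 w=-5.1153

k=0: b·v=18.4×0.398=7.3232; √(2b)=6.0663; u=(7.3232+38.354)/6.0663=7.5297, w=(7.3232−38.354)/6.0663=-5.1153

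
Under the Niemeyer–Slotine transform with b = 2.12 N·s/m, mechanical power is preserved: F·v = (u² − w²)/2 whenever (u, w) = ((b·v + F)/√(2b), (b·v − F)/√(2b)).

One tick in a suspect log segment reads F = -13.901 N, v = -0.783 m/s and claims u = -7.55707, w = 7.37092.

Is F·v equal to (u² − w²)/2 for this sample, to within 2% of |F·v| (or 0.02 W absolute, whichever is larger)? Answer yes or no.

no

F·v = (-13.901)×(-0.783) = 10.88448 W.
(u² − w²)/2 = (57.10931 − 54.33046)/2 = 1.38942 W.
|Δ| = 9.49506;  2% of max(1, |F·v|) = 0.21769.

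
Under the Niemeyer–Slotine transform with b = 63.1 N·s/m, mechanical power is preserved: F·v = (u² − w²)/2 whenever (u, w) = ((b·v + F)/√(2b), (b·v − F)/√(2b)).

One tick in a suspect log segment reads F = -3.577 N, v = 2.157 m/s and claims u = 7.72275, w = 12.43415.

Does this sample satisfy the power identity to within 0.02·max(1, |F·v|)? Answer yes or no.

no

F·v = (-3.577)×2.157 = -7.7156 W.
(u² − w²)/2 = (59.6409 − 154.6081)/2 = -47.4836 W.
|Δ| = 39.7680;  2% of max(1, |F·v|) = 0.1543.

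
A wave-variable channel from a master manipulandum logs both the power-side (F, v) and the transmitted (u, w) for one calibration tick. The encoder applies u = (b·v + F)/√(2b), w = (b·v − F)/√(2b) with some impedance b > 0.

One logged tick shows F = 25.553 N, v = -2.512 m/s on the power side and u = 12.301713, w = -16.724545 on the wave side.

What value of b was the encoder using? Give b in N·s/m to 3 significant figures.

b = 1.55 N·s/m

u + w = -4.422832;  u + w = √(2b)·v, so √(2b) = -4.422832/(-2.512) = 1.760682.
b = (√(2b))²/2 = 3.099999/2 = 1.550000.
(Check via u − w = 2F/√(2b): u − w = 29.026258, 2F/√(2b) = 29.026260.)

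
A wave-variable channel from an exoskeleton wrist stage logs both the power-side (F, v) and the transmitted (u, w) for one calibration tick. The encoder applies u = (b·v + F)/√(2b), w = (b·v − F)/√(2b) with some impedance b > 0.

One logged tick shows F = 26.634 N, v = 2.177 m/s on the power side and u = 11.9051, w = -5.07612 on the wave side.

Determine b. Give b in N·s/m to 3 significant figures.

b = 4.92 N·s/m

u + w = 6.82898;  u + w = √(2b)·v, so √(2b) = 6.82898/2.177 = 3.13688.
b = (√(2b))²/2 = 9.83999/2 = 4.92000.
(Check via u − w = 2F/√(2b): u − w = 16.98122, 2F/√(2b) = 16.98122.)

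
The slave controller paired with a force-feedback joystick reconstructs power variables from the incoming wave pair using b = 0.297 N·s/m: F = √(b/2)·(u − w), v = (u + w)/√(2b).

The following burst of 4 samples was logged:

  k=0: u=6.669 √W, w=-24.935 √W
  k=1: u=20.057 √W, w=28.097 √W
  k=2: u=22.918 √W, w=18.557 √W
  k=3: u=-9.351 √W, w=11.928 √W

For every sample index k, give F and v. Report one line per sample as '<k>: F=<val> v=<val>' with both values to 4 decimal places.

k=0: u−w=31.6040, u+w=-18.2660; √(b/2)=0.3854, √(2b)=0.7707; F=0.3854×31.604=12.1788, v=-18.2660/0.7707=-23.7001
k=1: u−w=-8.0400, u+w=48.1540; √(b/2)=0.3854, √(2b)=0.7707; F=0.3854×(-8.04)=-3.0983, v=48.1540/0.7707=62.4797
k=2: u−w=4.3610, u+w=41.4750; √(b/2)=0.3854, √(2b)=0.7707; F=0.3854×4.361=1.6805, v=41.4750/0.7707=53.8137
k=3: u−w=-21.2790, u+w=2.5770; √(b/2)=0.3854, √(2b)=0.7707; F=0.3854×(-21.279)=-8.2000, v=2.5770/0.7707=3.3437

0: F=12.1788 v=-23.7001
1: F=-3.0983 v=62.4797
2: F=1.6805 v=53.8137
3: F=-8.2000 v=3.3437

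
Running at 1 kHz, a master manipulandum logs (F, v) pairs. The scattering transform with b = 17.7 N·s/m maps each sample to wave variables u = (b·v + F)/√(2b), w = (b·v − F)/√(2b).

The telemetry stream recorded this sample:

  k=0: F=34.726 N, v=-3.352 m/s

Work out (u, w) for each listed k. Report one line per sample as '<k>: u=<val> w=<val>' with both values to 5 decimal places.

k=0: b·v=17.7×(-3.352)=-59.33040; √(2b)=5.94979; u=(-59.33040+34.726)/5.94979=-4.13534, w=(-59.33040−34.726)/5.94979=-15.80836

0: u=-4.13534 w=-15.80836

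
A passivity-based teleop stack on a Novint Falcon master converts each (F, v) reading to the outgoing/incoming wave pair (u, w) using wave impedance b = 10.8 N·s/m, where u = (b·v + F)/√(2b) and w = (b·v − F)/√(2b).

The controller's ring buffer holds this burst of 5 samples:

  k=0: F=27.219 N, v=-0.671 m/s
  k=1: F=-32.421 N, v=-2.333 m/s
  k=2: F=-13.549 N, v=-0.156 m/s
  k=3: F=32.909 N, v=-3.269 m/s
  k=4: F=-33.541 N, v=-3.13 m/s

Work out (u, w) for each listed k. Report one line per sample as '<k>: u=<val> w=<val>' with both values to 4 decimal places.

k=0: b·v=10.8×(-0.671)=-7.2468; √(2b)=4.6476; u=(-7.2468+27.219)/4.6476=4.2973, w=(-7.2468−27.219)/4.6476=-7.4159
k=1: b·v=10.8×(-2.333)=-25.1964; √(2b)=4.6476; u=(-25.1964+(-32.421))/4.6476=-12.3973, w=(-25.1964−(-32.421))/4.6476=1.5545
k=2: b·v=10.8×(-0.156)=-1.6848; √(2b)=4.6476; u=(-1.6848+(-13.549))/4.6476=-3.2778, w=(-1.6848−(-13.549))/4.6476=2.5528
k=3: b·v=10.8×(-3.269)=-35.3052; √(2b)=4.6476; u=(-35.3052+32.909)/4.6476=-0.5156, w=(-35.3052−32.909)/4.6476=-14.6774
k=4: b·v=10.8×(-3.13)=-33.8040; √(2b)=4.6476; u=(-33.8040+(-33.541))/4.6476=-14.4903, w=(-33.8040−(-33.541))/4.6476=-0.0566

0: u=4.2973 w=-7.4159
1: u=-12.3973 w=1.5545
2: u=-3.2778 w=2.5528
3: u=-0.5156 w=-14.6774
4: u=-14.4903 w=-0.0566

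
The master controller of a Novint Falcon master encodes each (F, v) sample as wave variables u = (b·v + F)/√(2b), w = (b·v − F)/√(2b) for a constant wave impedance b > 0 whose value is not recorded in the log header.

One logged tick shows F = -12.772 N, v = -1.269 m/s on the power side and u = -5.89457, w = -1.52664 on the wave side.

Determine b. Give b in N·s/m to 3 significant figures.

u + w = -7.4212;  u + w = √(2b)·v, so √(2b) = -7.4212/(-1.269) = 5.8481.
b = (√(2b))²/2 = 34.2000/2 = 17.1000.
(Check via u − w = 2F/√(2b): u − w = -4.3679, 2F/√(2b) = -4.3679.)

b = 17.1 N·s/m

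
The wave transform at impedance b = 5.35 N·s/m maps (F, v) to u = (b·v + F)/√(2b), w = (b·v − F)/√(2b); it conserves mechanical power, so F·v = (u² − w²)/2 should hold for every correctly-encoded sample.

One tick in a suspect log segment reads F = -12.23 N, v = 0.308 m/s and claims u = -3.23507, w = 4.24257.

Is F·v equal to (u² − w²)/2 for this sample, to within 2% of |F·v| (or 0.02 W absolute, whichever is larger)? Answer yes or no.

F·v = (-12.23)×0.308 = -3.7668 W.
(u² − w²)/2 = (10.4657 − 17.9994)/2 = -3.7669 W.
|Δ| = 0.0000;  2% of max(1, |F·v|) = 0.0753.

yes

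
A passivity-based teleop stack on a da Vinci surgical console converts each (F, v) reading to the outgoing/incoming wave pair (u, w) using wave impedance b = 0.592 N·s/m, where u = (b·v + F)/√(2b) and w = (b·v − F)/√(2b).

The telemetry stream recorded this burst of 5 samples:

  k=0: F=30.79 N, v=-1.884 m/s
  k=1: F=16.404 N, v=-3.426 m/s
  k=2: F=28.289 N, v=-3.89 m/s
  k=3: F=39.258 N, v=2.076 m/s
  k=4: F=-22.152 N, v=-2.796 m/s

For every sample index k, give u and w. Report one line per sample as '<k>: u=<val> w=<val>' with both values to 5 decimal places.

0: u=27.27157 w=-29.32158
1: u=13.21163 w=-16.93952
2: u=23.88172 w=-28.11450
3: u=37.20829 w=-34.94935
4: u=-21.87928 w=18.83690

k=0: b·v=0.592×(-1.884)=-1.11533; √(2b)=1.08812; u=(-1.11533+30.79)/1.08812=27.27157, w=(-1.11533−30.79)/1.08812=-29.32158
k=1: b·v=0.592×(-3.426)=-2.02819; √(2b)=1.08812; u=(-2.02819+16.404)/1.08812=13.21163, w=(-2.02819−16.404)/1.08812=-16.93952
k=2: b·v=0.592×(-3.89)=-2.30288; √(2b)=1.08812; u=(-2.30288+28.289)/1.08812=23.88172, w=(-2.30288−28.289)/1.08812=-28.11450
k=3: b·v=0.592×2.076=1.22899; √(2b)=1.08812; u=(1.22899+39.258)/1.08812=37.20829, w=(1.22899−39.258)/1.08812=-34.94935
k=4: b·v=0.592×(-2.796)=-1.65523; √(2b)=1.08812; u=(-1.65523+(-22.152))/1.08812=-21.87928, w=(-1.65523−(-22.152))/1.08812=18.83690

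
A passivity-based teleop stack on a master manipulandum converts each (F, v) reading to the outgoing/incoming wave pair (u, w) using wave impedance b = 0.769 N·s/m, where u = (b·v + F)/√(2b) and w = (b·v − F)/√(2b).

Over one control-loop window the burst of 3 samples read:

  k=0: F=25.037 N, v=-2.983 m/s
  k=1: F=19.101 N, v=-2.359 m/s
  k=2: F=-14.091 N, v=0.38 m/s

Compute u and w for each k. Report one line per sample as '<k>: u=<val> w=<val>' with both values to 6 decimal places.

k=0: b·v=0.769×(-2.983)=-2.293927; √(2b)=1.240161; u=(-2.293927+25.037)/1.240161=18.338803, w=(-2.293927−25.037)/1.240161=-22.038204
k=1: b·v=0.769×(-2.359)=-1.814071; √(2b)=1.240161; u=(-1.814071+19.101)/1.240161=13.939259, w=(-1.814071−19.101)/1.240161=-16.864799
k=2: b·v=0.769×0.38=0.292220; √(2b)=1.240161; u=(0.292220+(-14.091))/1.240161=-11.126601, w=(0.292220−(-14.091))/1.240161=11.597862

0: u=18.338803 w=-22.038204
1: u=13.939259 w=-16.864799
2: u=-11.126601 w=11.597862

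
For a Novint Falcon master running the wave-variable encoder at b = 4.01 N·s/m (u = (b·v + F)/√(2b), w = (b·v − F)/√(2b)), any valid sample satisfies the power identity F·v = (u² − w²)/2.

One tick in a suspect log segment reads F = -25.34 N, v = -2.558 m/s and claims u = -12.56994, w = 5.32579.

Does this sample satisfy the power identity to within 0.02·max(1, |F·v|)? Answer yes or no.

F·v = (-25.34)×(-2.558) = 64.8197 W.
(u² − w²)/2 = (158.0034 − 28.3640)/2 = 64.8197 W.
|Δ| = 0.0000;  2% of max(1, |F·v|) = 1.2964.

yes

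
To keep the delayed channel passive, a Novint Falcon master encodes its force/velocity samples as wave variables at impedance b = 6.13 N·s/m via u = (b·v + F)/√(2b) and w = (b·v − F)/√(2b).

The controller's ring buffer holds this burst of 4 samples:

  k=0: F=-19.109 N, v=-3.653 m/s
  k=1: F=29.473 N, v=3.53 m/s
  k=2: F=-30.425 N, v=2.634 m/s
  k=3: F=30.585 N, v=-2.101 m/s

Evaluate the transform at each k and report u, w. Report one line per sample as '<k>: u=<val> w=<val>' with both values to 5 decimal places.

k=0: b·v=6.13×(-3.653)=-22.39289; √(2b)=3.50143; u=(-22.39289+(-19.109))/3.50143=-11.85285, w=(-22.39289−(-19.109))/3.50143=-0.93787
k=1: b·v=6.13×3.53=21.63890; √(2b)=3.50143; u=(21.63890+29.473)/3.50143=14.59744, w=(21.63890−29.473)/3.50143=-2.23740
k=2: b·v=6.13×2.634=16.14642; √(2b)=3.50143; u=(16.14642+(-30.425))/3.50143=-4.07793, w=(16.14642−(-30.425))/3.50143=13.30069
k=3: b·v=6.13×(-2.101)=-12.87913; √(2b)=3.50143; u=(-12.87913+30.585)/3.50143=5.05676, w=(-12.87913−30.585)/3.50143=-12.41326

0: u=-11.85285 w=-0.93787
1: u=14.59744 w=-2.23740
2: u=-4.07793 w=13.30069
3: u=5.05676 w=-12.41326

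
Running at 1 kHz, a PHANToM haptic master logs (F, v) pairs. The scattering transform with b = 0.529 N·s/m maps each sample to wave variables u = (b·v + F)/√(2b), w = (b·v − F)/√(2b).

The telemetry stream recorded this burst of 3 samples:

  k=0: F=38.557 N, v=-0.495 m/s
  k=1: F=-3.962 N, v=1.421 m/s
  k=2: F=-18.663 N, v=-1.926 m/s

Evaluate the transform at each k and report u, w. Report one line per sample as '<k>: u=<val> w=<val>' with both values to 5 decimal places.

k=0: b·v=0.529×(-0.495)=-0.26186; √(2b)=1.02859; u=(-0.26186+38.557)/1.02859=37.23067, w=(-0.26186−38.557)/1.02859=-37.73983
k=1: b·v=0.529×1.421=0.75171; √(2b)=1.02859; u=(0.75171+(-3.962))/1.02859=-3.12106, w=(0.75171−(-3.962))/1.02859=4.58268
k=2: b·v=0.529×(-1.926)=-1.01885; √(2b)=1.02859; u=(-1.01885+(-18.663))/1.02859=-19.13477, w=(-1.01885−(-18.663))/1.02859=17.15370

0: u=37.23067 w=-37.73983
1: u=-3.12106 w=4.58268
2: u=-19.13477 w=17.15370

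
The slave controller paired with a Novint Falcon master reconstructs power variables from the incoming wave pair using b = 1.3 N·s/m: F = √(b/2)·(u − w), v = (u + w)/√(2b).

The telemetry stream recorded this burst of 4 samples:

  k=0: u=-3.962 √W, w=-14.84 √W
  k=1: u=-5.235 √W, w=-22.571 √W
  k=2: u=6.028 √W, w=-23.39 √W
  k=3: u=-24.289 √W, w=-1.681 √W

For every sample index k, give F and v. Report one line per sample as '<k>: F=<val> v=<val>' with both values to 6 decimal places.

k=0: u−w=10.878000, u+w=-18.802000; √(b/2)=0.806226, √(2b)=1.612452; F=0.806226×10.878=8.770124, v=-18.802000/1.612452=-11.660505
k=1: u−w=17.336000, u+w=-27.806000; √(b/2)=0.806226, √(2b)=1.612452; F=0.806226×17.336=13.976730, v=-27.806000/1.612452=-17.244549
k=2: u−w=29.418000, u+w=-17.362000; √(b/2)=0.806226, √(2b)=1.612452; F=0.806226×29.418=23.717550, v=-17.362000/1.612452=-10.767455
k=3: u−w=-22.608000, u+w=-25.970000; √(b/2)=0.806226, √(2b)=1.612452; F=0.806226×(-22.608)=-18.227152, v=-25.970000/1.612452=-16.105910

0: F=8.770124 v=-11.660505
1: F=13.976730 v=-17.244549
2: F=23.717550 v=-10.767455
3: F=-18.227152 v=-16.105910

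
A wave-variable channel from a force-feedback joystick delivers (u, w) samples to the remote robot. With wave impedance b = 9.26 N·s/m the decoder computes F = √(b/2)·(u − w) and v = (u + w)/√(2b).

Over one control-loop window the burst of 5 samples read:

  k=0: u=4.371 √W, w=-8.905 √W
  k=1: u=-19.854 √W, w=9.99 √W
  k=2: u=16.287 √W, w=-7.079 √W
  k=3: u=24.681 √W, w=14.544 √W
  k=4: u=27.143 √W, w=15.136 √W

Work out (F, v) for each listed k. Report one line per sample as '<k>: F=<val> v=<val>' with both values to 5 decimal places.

k=0: u−w=13.27600, u+w=-4.53400; √(b/2)=2.15174, √(2b)=4.30349; F=2.15174×13.276=28.56655, v=-4.53400/4.30349=-1.05356
k=1: u−w=-29.84400, u+w=-9.86400; √(b/2)=2.15174, √(2b)=4.30349; F=2.15174×(-29.844)=-64.21663, v=-9.86400/4.30349=-2.29209
k=2: u−w=23.36600, u+w=9.20800; √(b/2)=2.15174, √(2b)=4.30349; F=2.15174×23.366=50.27764, v=9.20800/4.30349=2.13966
k=3: u−w=10.13700, u+w=39.22500; √(b/2)=2.15174, √(2b)=4.30349; F=2.15174×10.137=21.81222, v=39.22500/4.30349=9.11470
k=4: u−w=12.00700, u+w=42.27900; √(b/2)=2.15174, √(2b)=4.30349; F=2.15174×12.007=25.83598, v=42.27900/4.30349=9.82436

0: F=28.56655 v=-1.05356
1: F=-64.21663 v=-2.29209
2: F=50.27764 v=2.13966
3: F=21.81222 v=9.11470
4: F=25.83598 v=9.82436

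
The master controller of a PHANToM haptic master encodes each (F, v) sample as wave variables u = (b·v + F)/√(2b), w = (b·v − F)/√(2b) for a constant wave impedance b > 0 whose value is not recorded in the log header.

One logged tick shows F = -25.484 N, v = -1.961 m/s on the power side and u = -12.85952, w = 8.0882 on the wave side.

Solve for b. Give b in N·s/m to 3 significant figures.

u + w = -4.7713;  u + w = √(2b)·v, so √(2b) = -4.7713/(-1.961) = 2.4331.
b = (√(2b))²/2 = 5.9200/2 = 2.9600.
(Check via u − w = 2F/√(2b): u − w = -20.9477, 2F/√(2b) = -20.9477.)

b = 2.96 N·s/m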